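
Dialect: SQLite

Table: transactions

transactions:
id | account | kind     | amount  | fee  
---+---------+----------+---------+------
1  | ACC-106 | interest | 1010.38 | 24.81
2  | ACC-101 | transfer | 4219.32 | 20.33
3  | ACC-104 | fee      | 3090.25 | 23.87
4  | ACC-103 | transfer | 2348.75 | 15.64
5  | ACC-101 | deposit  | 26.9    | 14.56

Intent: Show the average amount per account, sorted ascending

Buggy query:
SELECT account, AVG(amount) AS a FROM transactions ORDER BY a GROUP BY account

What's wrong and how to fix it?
Bug: ORDER BY appears before GROUP BY; SQL clause order requires GROUP BY first

Fix: Reorder: SELECT … FROM … GROUP BY … ORDER BY …

Corrected query:
SELECT account, AVG(amount) AS a FROM transactions GROUP BY account ORDER BY a

Result:
account | a      
--------+--------
ACC-106 | 1010.38
ACC-101 | 2123.11
ACC-103 | 2348.75
ACC-104 | 3090.25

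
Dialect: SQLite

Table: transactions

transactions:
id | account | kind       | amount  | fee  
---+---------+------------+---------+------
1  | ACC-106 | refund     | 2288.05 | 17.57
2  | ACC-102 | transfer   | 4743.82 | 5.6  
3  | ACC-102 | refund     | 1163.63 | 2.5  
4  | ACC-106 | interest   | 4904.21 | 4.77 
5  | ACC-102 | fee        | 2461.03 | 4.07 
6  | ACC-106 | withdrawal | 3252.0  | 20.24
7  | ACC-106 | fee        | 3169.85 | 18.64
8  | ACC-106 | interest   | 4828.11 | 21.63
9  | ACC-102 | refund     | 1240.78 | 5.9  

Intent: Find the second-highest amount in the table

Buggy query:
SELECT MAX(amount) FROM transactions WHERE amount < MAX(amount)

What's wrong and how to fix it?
Bug: MAX(amount) on the right of the comparison is an aggregate-in-WHERE error

Fix: Put the inner MAX in a scalar subquery

Corrected query:
SELECT MAX(amount) FROM transactions WHERE amount < (SELECT MAX(amount) FROM transactions)

Result:
MAX(amount)
-----------
4828.11    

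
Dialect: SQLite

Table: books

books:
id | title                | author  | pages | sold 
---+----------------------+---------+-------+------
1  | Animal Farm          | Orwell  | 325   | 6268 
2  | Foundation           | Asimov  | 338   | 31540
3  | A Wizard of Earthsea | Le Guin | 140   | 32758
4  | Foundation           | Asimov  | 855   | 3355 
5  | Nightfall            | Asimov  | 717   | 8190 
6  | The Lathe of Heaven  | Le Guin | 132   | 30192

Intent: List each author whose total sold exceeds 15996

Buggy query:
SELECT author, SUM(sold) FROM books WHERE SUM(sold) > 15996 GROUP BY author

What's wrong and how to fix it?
Bug: Aggregate functions cannot appear in a WHERE clause

Fix: Move the aggregate condition to a HAVING clause

Corrected query:
SELECT author, SUM(sold) FROM books GROUP BY author HAVING SUM(sold) > 15996

Result:
author  | SUM(sold)
--------+----------
Asimov  | 43085    
Le Guin | 62950    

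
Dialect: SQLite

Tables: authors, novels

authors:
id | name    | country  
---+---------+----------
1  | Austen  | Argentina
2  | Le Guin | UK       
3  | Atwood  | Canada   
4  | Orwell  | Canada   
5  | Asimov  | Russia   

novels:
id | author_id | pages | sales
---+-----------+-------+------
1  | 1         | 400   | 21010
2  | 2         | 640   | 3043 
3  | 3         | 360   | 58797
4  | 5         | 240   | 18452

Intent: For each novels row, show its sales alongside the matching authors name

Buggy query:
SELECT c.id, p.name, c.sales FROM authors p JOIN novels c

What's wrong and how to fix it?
Bug: JOIN with no ON clause produces a cartesian product; every novels row pairs with every authors row

Fix: Specify the join condition linking the foreign key to the parent id

Corrected query:
SELECT c.id, p.name, c.sales FROM authors p JOIN novels c ON c.author_id = p.id

Result:
id | name    | sales
---+---------+------
1  | Austen  | 21010
2  | Le Guin | 3043 
3  | Atwood  | 58797
4  | Asimov  | 18452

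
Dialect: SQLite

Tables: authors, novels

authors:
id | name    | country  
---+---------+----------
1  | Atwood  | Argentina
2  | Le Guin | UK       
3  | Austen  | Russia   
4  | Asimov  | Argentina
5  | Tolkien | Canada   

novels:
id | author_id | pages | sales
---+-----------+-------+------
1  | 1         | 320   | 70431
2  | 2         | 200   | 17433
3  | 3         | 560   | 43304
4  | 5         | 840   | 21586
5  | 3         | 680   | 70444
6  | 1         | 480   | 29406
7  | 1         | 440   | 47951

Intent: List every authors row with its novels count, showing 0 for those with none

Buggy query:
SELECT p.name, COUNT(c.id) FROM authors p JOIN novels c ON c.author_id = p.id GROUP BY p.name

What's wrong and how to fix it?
Bug: An inner join excludes parents with zero children

Fix: Use LEFT JOIN so parents without children still appear (COUNT(c.id) gives 0)

Corrected query:
SELECT p.name, COUNT(c.id) FROM authors p LEFT JOIN novels c ON c.author_id = p.id GROUP BY p.name

Result:
name    | COUNT(c.id)
--------+------------
Asimov  | 0          
Atwood  | 3          
Austen  | 2          
Le Guin | 1          
Tolkien | 1          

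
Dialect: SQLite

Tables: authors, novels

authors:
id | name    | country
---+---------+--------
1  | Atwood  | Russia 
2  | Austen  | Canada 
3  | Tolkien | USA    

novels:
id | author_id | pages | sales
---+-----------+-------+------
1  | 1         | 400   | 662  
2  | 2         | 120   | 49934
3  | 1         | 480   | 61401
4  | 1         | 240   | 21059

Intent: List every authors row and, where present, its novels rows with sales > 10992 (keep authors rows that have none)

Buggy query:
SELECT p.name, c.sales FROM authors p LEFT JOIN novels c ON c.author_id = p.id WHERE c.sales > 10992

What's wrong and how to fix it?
Bug: Filtering c.sales in WHERE discards the NULL rows produced by LEFT JOIN, turning it into an inner join

Fix: Move the right-table condition into the ON clause so unmatched parents are kept

Corrected query:
SELECT p.name, c.sales FROM authors p LEFT JOIN novels c ON c.author_id = p.id AND c.sales > 10992

Result:
name    | sales
--------+------
Atwood  | 21059
Atwood  | 61401
Austen  | 49934
Tolkien | NULL 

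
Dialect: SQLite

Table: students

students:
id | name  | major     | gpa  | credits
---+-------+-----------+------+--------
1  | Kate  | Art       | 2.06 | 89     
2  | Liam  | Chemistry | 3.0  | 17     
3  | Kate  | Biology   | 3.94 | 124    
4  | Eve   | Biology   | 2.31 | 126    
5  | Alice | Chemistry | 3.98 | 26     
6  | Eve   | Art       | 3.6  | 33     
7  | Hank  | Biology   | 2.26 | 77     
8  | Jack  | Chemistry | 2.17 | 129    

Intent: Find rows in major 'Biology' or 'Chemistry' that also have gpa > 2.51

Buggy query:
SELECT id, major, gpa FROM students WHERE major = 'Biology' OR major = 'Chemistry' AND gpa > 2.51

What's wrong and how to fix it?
Bug: Without parentheses, AND is evaluated before OR, so the gpa filter only applies to the 'Chemistry' branch

Fix: Add parentheses around the OR so the AND applies to both alternatives

Corrected query:
SELECT id, major, gpa FROM students WHERE (major = 'Biology' OR major = 'Chemistry') AND gpa > 2.51

Result:
id | major     | gpa 
---+-----------+-----
2  | Chemistry | 3   
3  | Biology   | 3.94
5  | Chemistry | 3.98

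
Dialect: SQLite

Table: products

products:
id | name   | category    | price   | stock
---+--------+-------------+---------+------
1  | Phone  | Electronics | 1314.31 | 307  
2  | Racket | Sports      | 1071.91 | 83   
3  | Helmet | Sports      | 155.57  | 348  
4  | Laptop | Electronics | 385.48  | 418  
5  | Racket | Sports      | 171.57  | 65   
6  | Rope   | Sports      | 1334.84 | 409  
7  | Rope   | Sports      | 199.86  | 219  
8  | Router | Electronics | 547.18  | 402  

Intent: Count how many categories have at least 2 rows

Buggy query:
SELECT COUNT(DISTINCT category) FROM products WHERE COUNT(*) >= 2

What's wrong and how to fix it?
Bug: COUNT(*) cannot appear in WHERE; the per-group count doesn't exist yet

Fix: Use a subquery that GROUPs and filters with HAVING, then count its rows

Corrected query:
SELECT COUNT(*) FROM (SELECT category FROM products GROUP BY category HAVING COUNT(*) >= 2)

Result:
COUNT(*)
--------
2       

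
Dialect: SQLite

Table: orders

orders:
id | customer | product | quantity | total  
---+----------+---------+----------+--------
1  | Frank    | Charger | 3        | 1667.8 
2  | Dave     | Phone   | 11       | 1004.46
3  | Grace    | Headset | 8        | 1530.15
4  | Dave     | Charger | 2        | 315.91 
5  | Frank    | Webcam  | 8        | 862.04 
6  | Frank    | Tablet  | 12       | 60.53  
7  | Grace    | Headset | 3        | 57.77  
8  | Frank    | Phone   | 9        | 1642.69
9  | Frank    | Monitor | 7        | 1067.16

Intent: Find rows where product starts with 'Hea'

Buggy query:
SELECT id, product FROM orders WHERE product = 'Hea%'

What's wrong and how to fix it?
Bug: '=' compares the literal string including the % character; pattern matching needs LIKE

Fix: Replace '=' with LIKE so 'Hea%' is treated as a pattern

Corrected query:
SELECT id, product FROM orders WHERE product LIKE 'Hea%'

Result:
id | product
---+--------
3  | Headset
7  | Headset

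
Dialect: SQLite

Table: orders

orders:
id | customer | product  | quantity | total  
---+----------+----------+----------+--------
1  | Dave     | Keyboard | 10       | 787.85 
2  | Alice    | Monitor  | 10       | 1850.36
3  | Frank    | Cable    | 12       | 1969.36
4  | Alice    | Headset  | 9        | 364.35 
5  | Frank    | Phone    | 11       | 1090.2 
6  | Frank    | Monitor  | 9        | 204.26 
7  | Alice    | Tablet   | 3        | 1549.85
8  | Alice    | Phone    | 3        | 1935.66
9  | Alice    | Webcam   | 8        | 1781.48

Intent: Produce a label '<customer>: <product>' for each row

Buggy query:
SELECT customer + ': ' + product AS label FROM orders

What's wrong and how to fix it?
Bug: SQLite uses || for string concatenation; + coerces text to numbers (yielding 0)

Fix: Use the || operator for string concatenation

Corrected query:
SELECT customer || ': ' || product AS label FROM orders

Result:
label         
--------------
Dave: Keyboard
Alice: Monitor
Frank: Cable  
Alice: Headset
Frank: Phone  
Frank: Monitor
Alice: Tablet 
Alice: Phone  
Alice: Webcam 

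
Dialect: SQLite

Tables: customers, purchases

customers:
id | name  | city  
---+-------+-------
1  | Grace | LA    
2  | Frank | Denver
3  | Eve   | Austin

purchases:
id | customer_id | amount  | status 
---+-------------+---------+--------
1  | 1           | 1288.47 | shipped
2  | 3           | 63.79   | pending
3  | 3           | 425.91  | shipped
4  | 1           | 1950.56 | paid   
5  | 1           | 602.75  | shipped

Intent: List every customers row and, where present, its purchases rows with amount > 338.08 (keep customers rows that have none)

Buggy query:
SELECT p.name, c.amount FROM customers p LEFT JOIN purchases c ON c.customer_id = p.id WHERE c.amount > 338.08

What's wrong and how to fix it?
Bug: Filtering c.amount in WHERE discards the NULL rows produced by LEFT JOIN, turning it into an inner join

Fix: Put 'c.amount > 338.08' in the JOIN's ON clause instead of WHERE

Corrected query:
SELECT p.name, c.amount FROM customers p LEFT JOIN purchases c ON c.customer_id = p.id AND c.amount > 338.08

Result:
name  | amount 
------+--------
Grace | 602.75 
Grace | 1288.47
Grace | 1950.56
Frank | NULL   
Eve   | 425.91 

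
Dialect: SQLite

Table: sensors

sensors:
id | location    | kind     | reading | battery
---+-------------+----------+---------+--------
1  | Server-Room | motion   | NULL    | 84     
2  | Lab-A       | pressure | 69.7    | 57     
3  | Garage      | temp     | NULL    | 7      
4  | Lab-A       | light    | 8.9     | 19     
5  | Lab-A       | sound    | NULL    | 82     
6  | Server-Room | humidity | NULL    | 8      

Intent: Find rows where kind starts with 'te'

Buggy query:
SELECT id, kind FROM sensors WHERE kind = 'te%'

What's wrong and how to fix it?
Bug: Wildcards only work with LIKE; '=' treats '%' as a literal character

Fix: Use LIKE for wildcard pattern matching

Corrected query:
SELECT id, kind FROM sensors WHERE kind LIKE 'te%'

Result:
id | kind
---+-----
3  | temp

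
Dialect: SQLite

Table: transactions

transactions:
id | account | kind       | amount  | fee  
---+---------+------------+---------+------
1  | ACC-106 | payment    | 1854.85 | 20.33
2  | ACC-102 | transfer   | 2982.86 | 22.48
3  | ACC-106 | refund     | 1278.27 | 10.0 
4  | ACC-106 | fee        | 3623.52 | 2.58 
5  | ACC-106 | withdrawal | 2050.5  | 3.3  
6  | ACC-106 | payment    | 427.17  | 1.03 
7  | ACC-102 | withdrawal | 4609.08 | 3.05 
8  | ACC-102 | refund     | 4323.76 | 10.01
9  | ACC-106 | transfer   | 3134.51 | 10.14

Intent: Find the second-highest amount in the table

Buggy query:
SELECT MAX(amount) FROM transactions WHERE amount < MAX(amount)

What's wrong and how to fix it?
Bug: MAX(amount) on the right of the comparison is an aggregate-in-WHERE error

Fix: Compute the overall MAX in a subquery, then take MAX of rows below it

Corrected query:
SELECT MAX(amount) FROM transactions WHERE amount < (SELECT MAX(amount) FROM transactions)

Result:
MAX(amount)
-----------
4323.76    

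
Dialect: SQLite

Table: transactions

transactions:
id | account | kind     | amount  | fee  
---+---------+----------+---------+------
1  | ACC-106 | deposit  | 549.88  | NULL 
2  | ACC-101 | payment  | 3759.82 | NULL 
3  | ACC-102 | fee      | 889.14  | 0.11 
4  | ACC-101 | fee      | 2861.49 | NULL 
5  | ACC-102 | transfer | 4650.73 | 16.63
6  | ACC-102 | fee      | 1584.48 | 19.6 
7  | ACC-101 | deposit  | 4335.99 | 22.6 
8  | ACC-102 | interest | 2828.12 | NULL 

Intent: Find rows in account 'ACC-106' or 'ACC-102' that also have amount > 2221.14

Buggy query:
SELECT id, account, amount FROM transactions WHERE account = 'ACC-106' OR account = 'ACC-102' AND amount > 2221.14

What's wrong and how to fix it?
Bug: Without parentheses, AND is evaluated before OR, so the amount filter only applies to the 'ACC-102' branch

Fix: Add parentheses around the OR so the AND applies to both alternatives

Corrected query:
SELECT id, account, amount FROM transactions WHERE (account = 'ACC-106' OR account = 'ACC-102') AND amount > 2221.14

Result:
id | account | amount 
---+---------+--------
5  | ACC-102 | 4650.73
8  | ACC-102 | 2828.12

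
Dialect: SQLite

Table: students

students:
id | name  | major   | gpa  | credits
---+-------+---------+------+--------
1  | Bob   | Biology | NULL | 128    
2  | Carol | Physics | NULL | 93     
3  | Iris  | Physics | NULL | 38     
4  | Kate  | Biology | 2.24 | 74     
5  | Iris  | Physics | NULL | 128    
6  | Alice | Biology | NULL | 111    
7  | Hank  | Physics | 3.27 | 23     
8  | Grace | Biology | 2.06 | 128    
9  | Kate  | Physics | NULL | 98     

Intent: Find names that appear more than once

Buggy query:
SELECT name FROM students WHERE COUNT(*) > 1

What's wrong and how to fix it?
Bug: COUNT(*) is an aggregate and cannot be used in WHERE

Fix: Group first, then use HAVING for the count condition

Corrected query:
SELECT name FROM students GROUP BY name HAVING COUNT(*) > 1

Result:
name
----
Iris
Kate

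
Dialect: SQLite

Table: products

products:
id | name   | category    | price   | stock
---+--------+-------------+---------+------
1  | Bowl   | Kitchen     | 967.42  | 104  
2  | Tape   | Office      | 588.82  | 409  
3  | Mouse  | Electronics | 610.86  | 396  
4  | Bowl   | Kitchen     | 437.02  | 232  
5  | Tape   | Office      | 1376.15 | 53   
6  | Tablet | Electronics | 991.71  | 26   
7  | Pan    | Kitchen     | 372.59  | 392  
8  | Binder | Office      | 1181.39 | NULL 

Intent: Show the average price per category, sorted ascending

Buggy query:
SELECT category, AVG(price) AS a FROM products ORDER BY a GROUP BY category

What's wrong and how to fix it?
Bug: ORDER BY appears before GROUP BY; SQL clause order requires GROUP BY first

Fix: Move ORDER BY to the end, after GROUP BY

Corrected query:
SELECT category, AVG(price) AS a FROM products GROUP BY category ORDER BY a

Result:
category    | a          
------------+------------
Kitchen     | 592.343333 
Electronics | 801.285    
Office      | 1048.786667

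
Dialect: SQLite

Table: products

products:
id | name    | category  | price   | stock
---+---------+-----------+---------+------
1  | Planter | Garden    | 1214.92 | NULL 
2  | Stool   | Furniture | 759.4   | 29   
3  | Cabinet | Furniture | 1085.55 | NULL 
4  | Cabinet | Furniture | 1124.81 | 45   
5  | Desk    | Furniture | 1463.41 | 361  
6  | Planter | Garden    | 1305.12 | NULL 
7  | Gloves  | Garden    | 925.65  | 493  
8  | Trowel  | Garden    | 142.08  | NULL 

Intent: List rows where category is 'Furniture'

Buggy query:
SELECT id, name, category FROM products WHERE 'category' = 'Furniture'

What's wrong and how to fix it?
Bug: 'category' in single quotes is a string literal, not the column; the comparison is literal-vs-literal and never true

Fix: Reference the column as category without single quotes

Corrected query:
SELECT id, name, category FROM products WHERE category = 'Furniture'

Result:
id | name    | category 
---+---------+----------
2  | Stool   | Furniture
3  | Cabinet | Furniture
4  | Cabinet | Furniture
5  | Desk    | Furniture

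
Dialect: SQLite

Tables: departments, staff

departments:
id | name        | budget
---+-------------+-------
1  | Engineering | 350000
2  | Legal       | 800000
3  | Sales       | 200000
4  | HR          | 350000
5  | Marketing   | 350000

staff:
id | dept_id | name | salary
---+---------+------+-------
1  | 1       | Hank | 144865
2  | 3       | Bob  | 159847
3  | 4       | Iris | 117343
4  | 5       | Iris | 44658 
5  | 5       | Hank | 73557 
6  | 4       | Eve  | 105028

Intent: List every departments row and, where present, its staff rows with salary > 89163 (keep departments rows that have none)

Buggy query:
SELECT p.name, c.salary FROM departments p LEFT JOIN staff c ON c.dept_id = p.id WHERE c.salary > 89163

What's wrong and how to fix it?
Bug: Filtering c.salary in WHERE discards the NULL rows produced by LEFT JOIN, turning it into an inner join

Fix: Move the right-table condition into the ON clause so unmatched parents are kept

Corrected query:
SELECT p.name, c.salary FROM departments p LEFT JOIN staff c ON c.dept_id = p.id AND c.salary > 89163

Result:
name        | salary
------------+-------
Engineering | 144865
Legal       | NULL  
Sales       | 159847
HR          | 105028
HR          | 117343
Marketing   | NULL  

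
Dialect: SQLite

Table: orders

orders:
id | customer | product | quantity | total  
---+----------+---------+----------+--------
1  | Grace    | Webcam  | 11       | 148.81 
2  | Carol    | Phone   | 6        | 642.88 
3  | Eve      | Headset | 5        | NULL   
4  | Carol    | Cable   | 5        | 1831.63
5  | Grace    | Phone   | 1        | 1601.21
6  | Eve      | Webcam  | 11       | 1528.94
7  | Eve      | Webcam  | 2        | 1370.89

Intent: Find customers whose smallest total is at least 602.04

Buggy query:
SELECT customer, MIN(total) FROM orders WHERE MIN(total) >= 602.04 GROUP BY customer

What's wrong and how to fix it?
Bug: Aggregates like MIN are computed per group after WHERE runs

Fix: Use HAVING for the per-group MIN condition

Corrected query:
SELECT customer, MIN(total) FROM orders GROUP BY customer HAVING MIN(total) >= 602.04

Result:
customer | MIN(total)
---------+-----------
Carol    | 642.88    
Eve      | 1370.89   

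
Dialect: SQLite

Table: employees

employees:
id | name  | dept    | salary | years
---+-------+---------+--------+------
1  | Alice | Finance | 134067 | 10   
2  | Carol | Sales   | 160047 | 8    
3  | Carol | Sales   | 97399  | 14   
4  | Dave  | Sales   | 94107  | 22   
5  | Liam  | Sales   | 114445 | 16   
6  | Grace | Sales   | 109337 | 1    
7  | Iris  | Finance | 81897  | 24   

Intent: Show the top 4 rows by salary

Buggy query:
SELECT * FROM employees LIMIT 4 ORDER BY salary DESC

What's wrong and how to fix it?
Bug: ORDER BY cannot follow LIMIT; LIMIT is the final clause

Fix: Sort with ORDER BY, then apply LIMIT

Corrected query:
SELECT * FROM employees ORDER BY salary DESC LIMIT 4

Result:
id | name  | dept    | salary | years
---+-------+---------+--------+------
2  | Carol | Sales   | 160047 | 8    
1  | Alice | Finance | 134067 | 10   
5  | Liam  | Sales   | 114445 | 16   
6  | Grace | Sales   | 109337 | 1    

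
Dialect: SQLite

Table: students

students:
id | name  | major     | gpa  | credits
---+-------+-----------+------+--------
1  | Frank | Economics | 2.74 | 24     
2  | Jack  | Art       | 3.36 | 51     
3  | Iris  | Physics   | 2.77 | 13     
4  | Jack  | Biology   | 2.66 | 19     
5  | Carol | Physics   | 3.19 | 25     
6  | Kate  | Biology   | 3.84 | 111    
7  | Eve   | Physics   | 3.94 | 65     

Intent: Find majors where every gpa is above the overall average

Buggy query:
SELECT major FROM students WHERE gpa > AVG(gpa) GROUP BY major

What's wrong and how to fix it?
Bug: WHERE evaluates per row before aggregation, so AVG() is unavailable

Fix: Use a subquery for AVG and a HAVING MIN(...) filter so the condition holds for every row in the group

Corrected query:
SELECT major FROM students GROUP BY major HAVING MIN(gpa) > (SELECT AVG(gpa) FROM students)

Result:
major
-----
Art  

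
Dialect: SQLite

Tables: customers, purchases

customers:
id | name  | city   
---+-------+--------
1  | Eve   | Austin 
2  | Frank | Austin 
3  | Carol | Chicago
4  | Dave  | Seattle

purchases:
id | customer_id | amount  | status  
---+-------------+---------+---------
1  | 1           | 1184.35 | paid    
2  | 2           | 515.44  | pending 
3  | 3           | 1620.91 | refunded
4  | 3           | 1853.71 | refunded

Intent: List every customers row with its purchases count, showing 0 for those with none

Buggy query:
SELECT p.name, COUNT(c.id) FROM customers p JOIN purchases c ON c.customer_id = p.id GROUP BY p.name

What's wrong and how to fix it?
Bug: INNER JOIN drops customers rows that have no matching purchases rows

Fix: Switch to LEFT JOIN to retain unmatched parent rows

Corrected query:
SELECT p.name, COUNT(c.id) FROM customers p LEFT JOIN purchases c ON c.customer_id = p.id GROUP BY p.name

Result:
name  | COUNT(c.id)
------+------------
Carol | 2          
Dave  | 0          
Eve   | 1          
Frank | 1          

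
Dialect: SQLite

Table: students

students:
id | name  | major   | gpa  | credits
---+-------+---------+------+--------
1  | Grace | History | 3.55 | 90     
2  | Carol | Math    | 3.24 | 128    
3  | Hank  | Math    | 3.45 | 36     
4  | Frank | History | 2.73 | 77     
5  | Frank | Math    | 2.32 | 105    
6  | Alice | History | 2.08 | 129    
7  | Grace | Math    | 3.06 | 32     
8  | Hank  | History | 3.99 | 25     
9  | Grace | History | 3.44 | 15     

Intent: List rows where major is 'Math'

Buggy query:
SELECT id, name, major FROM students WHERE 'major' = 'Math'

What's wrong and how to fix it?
Bug: 'major' in single quotes is a string literal, not the column; the comparison is literal-vs-literal and never true

Fix: Reference the column as major without single quotes

Corrected query:
SELECT id, name, major FROM students WHERE major = 'Math'

Result:
id | name  | major
---+-------+------
2  | Carol | Math 
3  | Hank  | Math 
5  | Frank | Math 
7  | Grace | Math 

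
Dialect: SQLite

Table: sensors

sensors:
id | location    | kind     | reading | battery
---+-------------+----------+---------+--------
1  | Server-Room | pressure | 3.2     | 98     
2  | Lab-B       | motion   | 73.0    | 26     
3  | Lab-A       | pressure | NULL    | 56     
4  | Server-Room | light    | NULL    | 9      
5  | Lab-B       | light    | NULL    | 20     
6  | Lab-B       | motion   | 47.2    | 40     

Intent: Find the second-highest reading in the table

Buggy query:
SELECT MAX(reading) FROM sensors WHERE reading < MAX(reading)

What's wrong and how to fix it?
Bug: The inner MAX is an aggregate inside WHERE, which is not allowed

Fix: Compute the overall MAX in a subquery, then take MAX of rows below it

Corrected query:
SELECT MAX(reading) FROM sensors WHERE reading < (SELECT MAX(reading) FROM sensors)

Result:
MAX(reading)
------------
47.2        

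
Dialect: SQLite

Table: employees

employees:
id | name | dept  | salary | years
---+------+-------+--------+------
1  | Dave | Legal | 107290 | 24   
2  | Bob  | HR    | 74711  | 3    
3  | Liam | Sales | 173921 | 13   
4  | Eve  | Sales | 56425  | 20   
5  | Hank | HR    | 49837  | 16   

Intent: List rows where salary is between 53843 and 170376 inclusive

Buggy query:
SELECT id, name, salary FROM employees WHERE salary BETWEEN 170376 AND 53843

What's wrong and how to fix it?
Bug: The bounds are reversed; BETWEEN a AND b requires a <= b to match anything

Fix: Swap the bounds so the smaller value comes first

Corrected query:
SELECT id, name, salary FROM employees WHERE salary BETWEEN 53843 AND 170376

Result:
id | name | salary
---+------+-------
1  | Dave | 107290
2  | Bob  | 74711 
4  | Eve  | 56425 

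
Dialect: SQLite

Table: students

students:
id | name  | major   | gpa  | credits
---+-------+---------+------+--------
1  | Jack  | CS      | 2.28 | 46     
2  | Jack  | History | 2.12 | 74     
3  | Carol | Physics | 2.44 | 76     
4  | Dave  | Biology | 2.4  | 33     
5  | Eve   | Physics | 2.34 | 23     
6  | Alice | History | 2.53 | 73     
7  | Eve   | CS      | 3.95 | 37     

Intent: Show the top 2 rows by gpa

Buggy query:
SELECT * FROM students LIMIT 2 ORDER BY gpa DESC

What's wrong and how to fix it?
Bug: ORDER BY cannot follow LIMIT; LIMIT is the final clause

Fix: Sort with ORDER BY, then apply LIMIT

Corrected query:
SELECT * FROM students ORDER BY gpa DESC LIMIT 2

Result:
id | name  | major   | gpa  | credits
---+-------+---------+------+--------
7  | Eve   | CS      | 3.95 | 37     
6  | Alice | History | 2.53 | 73     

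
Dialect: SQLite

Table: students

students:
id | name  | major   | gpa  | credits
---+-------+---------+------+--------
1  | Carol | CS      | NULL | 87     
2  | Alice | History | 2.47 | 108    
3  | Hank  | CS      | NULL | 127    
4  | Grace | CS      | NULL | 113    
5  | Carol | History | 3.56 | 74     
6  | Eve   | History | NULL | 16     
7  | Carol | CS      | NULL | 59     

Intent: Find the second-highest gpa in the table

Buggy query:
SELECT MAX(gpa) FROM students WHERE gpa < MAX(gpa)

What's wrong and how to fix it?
Bug: The inner MAX is an aggregate inside WHERE, which is not allowed

Fix: Put the inner MAX in a scalar subquery

Corrected query:
SELECT MAX(gpa) FROM students WHERE gpa < (SELECT MAX(gpa) FROM students)

Result:
MAX(gpa)
--------
2.47    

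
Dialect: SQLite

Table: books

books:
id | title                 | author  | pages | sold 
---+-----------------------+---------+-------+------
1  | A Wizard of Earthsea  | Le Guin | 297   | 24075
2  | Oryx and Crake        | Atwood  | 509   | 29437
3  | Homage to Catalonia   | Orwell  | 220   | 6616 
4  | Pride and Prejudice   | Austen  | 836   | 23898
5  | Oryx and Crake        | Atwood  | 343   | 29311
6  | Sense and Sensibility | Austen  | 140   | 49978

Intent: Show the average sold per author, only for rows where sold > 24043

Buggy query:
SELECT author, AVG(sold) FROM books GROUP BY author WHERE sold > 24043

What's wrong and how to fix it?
Bug: Row-level WHERE must come before GROUP BY in the clause order

Fix: Place WHERE between FROM and GROUP BY

Corrected query:
SELECT author, AVG(sold) FROM books WHERE sold > 24043 GROUP BY author

Result:
author  | AVG(sold)
--------+----------
Atwood  | 29374    
Austen  | 49978    
Le Guin | 24075    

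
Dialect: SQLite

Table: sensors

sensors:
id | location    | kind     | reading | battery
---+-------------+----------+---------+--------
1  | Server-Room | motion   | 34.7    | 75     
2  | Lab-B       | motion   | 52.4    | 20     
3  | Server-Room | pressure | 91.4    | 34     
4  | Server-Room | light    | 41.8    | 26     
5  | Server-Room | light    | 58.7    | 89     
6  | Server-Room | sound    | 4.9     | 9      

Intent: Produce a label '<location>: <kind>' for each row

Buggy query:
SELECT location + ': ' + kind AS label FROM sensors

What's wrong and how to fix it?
Bug: '+' is numeric addition; on text columns SQLite converts them to 0 instead of concatenating

Fix: Replace + with || to concatenate text

Corrected query:
SELECT location || ': ' || kind AS label FROM sensors

Result:
label                
---------------------
Server-Room: motion  
Lab-B: motion        
Server-Room: pressure
Server-Room: light   
Server-Room: light   
Server-Room: sound   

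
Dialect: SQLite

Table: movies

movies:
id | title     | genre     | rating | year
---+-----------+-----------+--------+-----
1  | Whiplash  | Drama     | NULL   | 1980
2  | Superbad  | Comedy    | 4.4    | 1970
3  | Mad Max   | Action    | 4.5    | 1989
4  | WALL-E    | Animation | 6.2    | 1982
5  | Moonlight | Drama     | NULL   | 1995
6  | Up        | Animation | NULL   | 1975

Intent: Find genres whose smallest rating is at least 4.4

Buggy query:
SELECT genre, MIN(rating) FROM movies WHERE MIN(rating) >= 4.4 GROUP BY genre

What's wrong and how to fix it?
Bug: MIN() in WHERE is a misuse of aggregate

Fix: Replace WHERE with HAVING after the GROUP BY

Corrected query:
SELECT genre, MIN(rating) FROM movies GROUP BY genre HAVING MIN(rating) >= 4.4

Result:
genre     | MIN(rating)
----------+------------
Action    | 4.5        
Animation | 6.2        
Comedy    | 4.4        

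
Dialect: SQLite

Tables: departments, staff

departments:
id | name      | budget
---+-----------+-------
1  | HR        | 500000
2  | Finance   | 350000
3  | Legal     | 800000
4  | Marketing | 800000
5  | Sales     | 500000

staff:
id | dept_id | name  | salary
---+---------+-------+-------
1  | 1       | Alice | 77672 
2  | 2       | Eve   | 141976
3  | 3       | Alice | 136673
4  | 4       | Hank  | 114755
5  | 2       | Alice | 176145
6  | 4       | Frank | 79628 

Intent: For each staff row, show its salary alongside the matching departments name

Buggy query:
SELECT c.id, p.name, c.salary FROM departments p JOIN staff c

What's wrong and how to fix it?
Bug: JOIN with no ON clause produces a cartesian product; every staff row pairs with every departments row

Fix: Specify the join condition linking the foreign key to the parent id

Corrected query:
SELECT c.id, p.name, c.salary FROM departments p JOIN staff c ON c.dept_id = p.id

Result:
id | name      | salary
---+-----------+-------
1  | HR        | 77672 
2  | Finance   | 141976
3  | Legal     | 136673
4  | Marketing | 114755
5  | Finance   | 176145
6  | Marketing | 79628 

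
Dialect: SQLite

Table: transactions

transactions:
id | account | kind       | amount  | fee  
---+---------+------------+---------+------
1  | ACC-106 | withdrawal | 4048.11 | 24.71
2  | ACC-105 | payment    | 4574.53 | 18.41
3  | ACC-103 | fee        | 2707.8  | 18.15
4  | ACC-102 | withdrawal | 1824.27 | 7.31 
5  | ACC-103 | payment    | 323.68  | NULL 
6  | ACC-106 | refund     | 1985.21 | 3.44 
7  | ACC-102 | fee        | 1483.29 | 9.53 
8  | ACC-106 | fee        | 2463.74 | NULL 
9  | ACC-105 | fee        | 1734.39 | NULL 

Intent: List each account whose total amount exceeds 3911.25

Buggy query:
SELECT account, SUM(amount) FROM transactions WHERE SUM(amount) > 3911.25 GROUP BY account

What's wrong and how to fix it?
Bug: Aggregate functions cannot appear in a WHERE clause

Fix: Move the aggregate condition to a HAVING clause

Corrected query:
SELECT account, SUM(amount) FROM transactions GROUP BY account HAVING SUM(amount) > 3911.25

Result:
account | SUM(amount)
--------+------------
ACC-105 | 6308.92    
ACC-106 | 8497.06    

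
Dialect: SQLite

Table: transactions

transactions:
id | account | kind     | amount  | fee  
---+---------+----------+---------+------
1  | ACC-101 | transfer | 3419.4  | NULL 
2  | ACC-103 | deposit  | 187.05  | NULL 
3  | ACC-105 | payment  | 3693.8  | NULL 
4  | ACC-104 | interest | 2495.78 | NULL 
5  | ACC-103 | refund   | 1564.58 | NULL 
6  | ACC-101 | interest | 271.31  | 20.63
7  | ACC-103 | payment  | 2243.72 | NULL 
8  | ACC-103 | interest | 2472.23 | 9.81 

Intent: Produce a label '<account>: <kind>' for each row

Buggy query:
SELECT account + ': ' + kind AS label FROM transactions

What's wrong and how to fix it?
Bug: '+' is numeric addition; on text columns SQLite converts them to 0 instead of concatenating

Fix: Replace + with || to concatenate text

Corrected query:
SELECT account || ': ' || kind AS label FROM transactions

Result:
label            
-----------------
ACC-101: transfer
ACC-103: deposit 
ACC-105: payment 
ACC-104: interest
ACC-103: refund  
ACC-101: interest
ACC-103: payment 
ACC-103: interest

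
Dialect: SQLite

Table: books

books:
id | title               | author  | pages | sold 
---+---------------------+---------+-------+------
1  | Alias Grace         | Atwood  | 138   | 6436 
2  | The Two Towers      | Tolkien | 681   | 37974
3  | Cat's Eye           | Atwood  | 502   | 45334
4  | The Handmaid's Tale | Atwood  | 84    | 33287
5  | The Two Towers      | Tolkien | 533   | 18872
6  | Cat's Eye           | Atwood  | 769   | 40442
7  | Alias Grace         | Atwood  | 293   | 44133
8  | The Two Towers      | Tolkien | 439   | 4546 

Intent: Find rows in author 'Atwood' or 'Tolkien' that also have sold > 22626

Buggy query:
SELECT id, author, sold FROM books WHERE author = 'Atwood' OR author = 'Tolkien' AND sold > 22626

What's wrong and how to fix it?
Bug: Without parentheses, AND is evaluated before OR, so the sold filter only applies to the 'Tolkien' branch

Fix: Group the OR with parentheses (or use IN), then AND the threshold

Corrected query:
SELECT id, author, sold FROM books WHERE (author = 'Atwood' OR author = 'Tolkien') AND sold > 22626

Result:
id | author  | sold 
---+---------+------
2  | Tolkien | 37974
3  | Atwood  | 45334
4  | Atwood  | 33287
6  | Atwood  | 40442
7  | Atwood  | 44133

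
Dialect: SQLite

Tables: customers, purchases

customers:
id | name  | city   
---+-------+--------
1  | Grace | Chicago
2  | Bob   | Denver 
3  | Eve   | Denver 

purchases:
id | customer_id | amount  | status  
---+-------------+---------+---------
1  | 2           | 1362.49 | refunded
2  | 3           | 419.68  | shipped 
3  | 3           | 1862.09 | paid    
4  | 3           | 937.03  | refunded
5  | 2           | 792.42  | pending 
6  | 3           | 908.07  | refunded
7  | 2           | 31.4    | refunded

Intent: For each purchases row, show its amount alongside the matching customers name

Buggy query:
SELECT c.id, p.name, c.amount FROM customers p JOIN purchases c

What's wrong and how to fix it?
Bug: JOIN with no ON clause produces a cartesian product; every purchases row pairs with every customers row

Fix: Add ON c.customer_id = p.id to the JOIN

Corrected query:
SELECT c.id, p.name, c.amount FROM customers p JOIN purchases c ON c.customer_id = p.id

Result:
id | name | amount 
---+------+--------
1  | Bob  | 1362.49
2  | Eve  | 419.68 
3  | Eve  | 1862.09
4  | Eve  | 937.03 
5  | Bob  | 792.42 
6  | Eve  | 908.07 
7  | Bob  | 31.4   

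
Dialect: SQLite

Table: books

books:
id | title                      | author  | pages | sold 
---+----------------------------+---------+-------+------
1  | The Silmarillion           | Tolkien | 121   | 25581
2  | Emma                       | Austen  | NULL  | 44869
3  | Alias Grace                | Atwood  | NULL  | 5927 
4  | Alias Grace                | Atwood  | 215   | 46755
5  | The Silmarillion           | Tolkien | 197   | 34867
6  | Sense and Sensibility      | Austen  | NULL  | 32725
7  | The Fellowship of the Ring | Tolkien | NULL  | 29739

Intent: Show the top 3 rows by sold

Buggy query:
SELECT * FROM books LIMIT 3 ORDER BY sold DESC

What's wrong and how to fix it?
Bug: LIMIT must come after ORDER BY

Fix: Sort with ORDER BY, then apply LIMIT

Corrected query:
SELECT * FROM books ORDER BY sold DESC LIMIT 3

Result:
id | title            | author  | pages | sold 
---+------------------+---------+-------+------
4  | Alias Grace      | Atwood  | 215   | 46755
2  | Emma             | Austen  | NULL  | 44869
5  | The Silmarillion | Tolkien | 197   | 34867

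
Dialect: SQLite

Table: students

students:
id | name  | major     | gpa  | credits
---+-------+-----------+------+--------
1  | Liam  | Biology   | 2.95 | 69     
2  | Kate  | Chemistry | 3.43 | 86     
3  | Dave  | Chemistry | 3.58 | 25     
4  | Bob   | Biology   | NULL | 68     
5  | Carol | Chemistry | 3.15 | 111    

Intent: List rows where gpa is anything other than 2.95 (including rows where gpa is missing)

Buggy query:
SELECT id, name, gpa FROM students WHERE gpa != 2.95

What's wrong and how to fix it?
Bug: Inequality against NULL is unknown, not true; rows with NULL are dropped

Fix: Add an explicit OR gpa IS NULL to include the missing-value rows

Corrected query:
SELECT id, name, gpa FROM students WHERE gpa != 2.95 OR gpa IS NULL

Result:
id | name  | gpa 
---+-------+-----
2  | Kate  | 3.43
3  | Dave  | 3.58
4  | Bob   | NULL
5  | Carol | 3.15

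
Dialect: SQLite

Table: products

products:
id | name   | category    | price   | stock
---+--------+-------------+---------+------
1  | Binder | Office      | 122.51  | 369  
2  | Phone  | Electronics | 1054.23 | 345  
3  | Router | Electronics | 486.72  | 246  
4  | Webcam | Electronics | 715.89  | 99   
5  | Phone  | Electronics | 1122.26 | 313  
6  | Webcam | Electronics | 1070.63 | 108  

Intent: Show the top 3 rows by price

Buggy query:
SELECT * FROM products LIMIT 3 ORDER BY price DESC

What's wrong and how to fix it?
Bug: LIMIT must come after ORDER BY

Fix: Sort with ORDER BY, then apply LIMIT

Corrected query:
SELECT * FROM products ORDER BY price DESC LIMIT 3

Result:
id | name   | category    | price   | stock
---+--------+-------------+---------+------
5  | Phone  | Electronics | 1122.26 | 313  
6  | Webcam | Electronics | 1070.63 | 108  
2  | Phone  | Electronics | 1054.23 | 345  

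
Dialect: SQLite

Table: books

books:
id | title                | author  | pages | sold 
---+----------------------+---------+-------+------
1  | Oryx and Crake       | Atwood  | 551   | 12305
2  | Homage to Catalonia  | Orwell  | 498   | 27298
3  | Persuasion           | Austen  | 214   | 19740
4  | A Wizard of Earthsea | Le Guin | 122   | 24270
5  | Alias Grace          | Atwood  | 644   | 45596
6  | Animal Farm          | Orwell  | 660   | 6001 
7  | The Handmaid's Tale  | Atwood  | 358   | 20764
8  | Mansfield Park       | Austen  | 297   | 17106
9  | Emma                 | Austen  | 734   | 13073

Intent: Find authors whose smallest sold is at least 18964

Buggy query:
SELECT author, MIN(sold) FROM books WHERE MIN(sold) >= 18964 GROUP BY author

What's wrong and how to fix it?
Bug: MIN() in WHERE is a misuse of aggregate

Fix: Replace WHERE with HAVING after the GROUP BY

Corrected query:
SELECT author, MIN(sold) FROM books GROUP BY author HAVING MIN(sold) >= 18964

Result:
author  | MIN(sold)
--------+----------
Le Guin | 24270    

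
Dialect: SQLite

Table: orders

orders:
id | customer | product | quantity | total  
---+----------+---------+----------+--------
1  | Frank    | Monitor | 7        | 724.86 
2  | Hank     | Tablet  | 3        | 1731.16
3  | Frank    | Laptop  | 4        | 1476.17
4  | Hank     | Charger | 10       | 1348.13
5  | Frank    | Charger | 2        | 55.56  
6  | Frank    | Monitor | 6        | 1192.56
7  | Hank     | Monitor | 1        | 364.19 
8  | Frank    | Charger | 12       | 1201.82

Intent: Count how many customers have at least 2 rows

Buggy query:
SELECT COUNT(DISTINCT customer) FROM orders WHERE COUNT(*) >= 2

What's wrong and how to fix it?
Bug: COUNT(*) cannot appear in WHERE; the per-group count doesn't exist yet

Fix: Use a subquery that GROUPs and filters with HAVING, then count its rows

Corrected query:
SELECT COUNT(*) FROM (SELECT customer FROM orders GROUP BY customer HAVING COUNT(*) >= 2)

Result:
COUNT(*)
--------
2       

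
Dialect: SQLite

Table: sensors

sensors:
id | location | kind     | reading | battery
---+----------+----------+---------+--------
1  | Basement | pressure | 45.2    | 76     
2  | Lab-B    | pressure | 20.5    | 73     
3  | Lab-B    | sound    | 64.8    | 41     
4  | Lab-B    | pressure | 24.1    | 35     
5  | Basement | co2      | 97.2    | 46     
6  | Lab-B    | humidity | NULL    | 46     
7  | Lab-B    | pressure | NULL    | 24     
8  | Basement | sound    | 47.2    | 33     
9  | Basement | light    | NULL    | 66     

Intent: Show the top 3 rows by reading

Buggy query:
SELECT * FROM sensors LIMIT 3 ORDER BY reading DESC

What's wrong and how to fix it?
Bug: LIMIT must come after ORDER BY

Fix: Swap the clauses: ORDER BY first, then LIMIT

Corrected query:
SELECT * FROM sensors ORDER BY reading DESC LIMIT 3

Result:
id | location | kind  | reading | battery
---+----------+-------+---------+--------
5  | Basement | co2   | 97.2    | 46     
3  | Lab-B    | sound | 64.8    | 41     
8  | Basement | sound | 47.2    | 33     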